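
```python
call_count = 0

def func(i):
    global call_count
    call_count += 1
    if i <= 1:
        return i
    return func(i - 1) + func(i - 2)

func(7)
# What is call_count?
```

Calls(i) = 1 + Calls(i-1) + Calls(i-2); Calls(0)=Calls(1)=1. For i=7 this gives 41.

Answer: 41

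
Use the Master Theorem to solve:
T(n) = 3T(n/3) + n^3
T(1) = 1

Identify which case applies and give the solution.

a=3, b=3, f(n)=n^3. log_3(3) = 1. Since c=3 > 1 and the regularity condition holds (3(n/3)^3 = (3/3^3)n^3 with 3/3^3 < 1), Case 3 applies: T(n) = Θ(f(n)) = O(n^3).

Answer: O(n^3) - Case 3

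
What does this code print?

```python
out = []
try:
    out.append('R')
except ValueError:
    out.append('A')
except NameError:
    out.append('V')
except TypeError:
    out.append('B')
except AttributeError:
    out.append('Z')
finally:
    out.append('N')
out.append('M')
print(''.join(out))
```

Execution trace: 'R' (try body, no exception) → 'N' (finally) → 'M' (after the try/except). Output: RNM

Answer: RNM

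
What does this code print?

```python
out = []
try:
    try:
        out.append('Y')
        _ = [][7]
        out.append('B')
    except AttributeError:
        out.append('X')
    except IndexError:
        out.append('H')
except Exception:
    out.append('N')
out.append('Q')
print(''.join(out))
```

Execution trace: 'Y' (inner try body) → 'H' (inner except IndexError) → 'Q' (after the try/except). Output: YHQ

Answer: YHQ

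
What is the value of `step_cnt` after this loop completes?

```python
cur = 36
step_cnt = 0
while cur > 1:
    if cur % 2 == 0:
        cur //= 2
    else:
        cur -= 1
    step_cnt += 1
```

Steps to reduce 36 to 1
`step_cnt` takes the values: 0 → 1 → 2 → 3 → 4 → 5 → 6

Answer: 6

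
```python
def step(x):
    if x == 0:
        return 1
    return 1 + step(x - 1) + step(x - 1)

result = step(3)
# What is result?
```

step(x) = 1 + 2·step(x-1), step(0)=1. Closed form: (1+1)·2^3 - 1 = 15.

Answer: 15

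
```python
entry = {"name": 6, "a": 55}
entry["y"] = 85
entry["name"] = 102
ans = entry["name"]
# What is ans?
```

Trace:
`entry = {"name": 6, "a": 55}` → entry = {'name': 6, 'a': 55}
`entry["y"] = 85` → entry = {'name': 6, 'a': 55, 'y': 85}
`entry["name"] = 102` → entry = {'name': 102, 'a': 55, 'y': 85}
`ans = entry["name"]` → ans = 102
So ans = 102

Answer: 102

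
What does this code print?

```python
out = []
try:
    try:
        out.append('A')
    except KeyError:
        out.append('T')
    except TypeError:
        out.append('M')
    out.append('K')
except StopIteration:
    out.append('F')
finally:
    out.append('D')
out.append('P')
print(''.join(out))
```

Execution trace: 'A' (inner try body, no exception) → 'K' (try body, no exception) → 'D' (finally) → 'P' (after the try/except). Output: AKDP

Answer: AKDP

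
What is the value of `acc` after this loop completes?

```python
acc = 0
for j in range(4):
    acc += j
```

Sum of 0 to 3 = 6
`acc` takes the values: 0 → 1 → 3 → 6

Answer: 6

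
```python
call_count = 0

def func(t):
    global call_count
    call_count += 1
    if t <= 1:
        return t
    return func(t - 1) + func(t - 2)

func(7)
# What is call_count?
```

Calls(t) = 1 + Calls(t-1) + Calls(t-2); Calls(0)=Calls(1)=1. For t=7 this gives 41.

Answer: 41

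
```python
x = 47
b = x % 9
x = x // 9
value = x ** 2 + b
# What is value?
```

Trace:
`x = 47` → x = 47
`b = x % 9` → b = 2
`x = x // 9` → x = 5
`value = x ** 2 + b` → value = 27
So value = 27

Answer: 27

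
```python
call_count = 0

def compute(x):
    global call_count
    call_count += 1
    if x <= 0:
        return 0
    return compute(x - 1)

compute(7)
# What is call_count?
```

Linear recursion stepping by 1: 8 calls from x=7 down to ≤0.

Answer: 8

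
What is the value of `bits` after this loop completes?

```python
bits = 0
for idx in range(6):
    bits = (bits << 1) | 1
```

Build 6 consecutive 1-bits: 0b111111
`bits` takes the values: 0 → 1 → 3 → 7 → 15 → 31 → 63

Answer: 63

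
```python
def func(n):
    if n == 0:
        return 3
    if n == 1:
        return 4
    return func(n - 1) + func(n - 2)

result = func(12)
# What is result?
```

Build up from base cases: func(0)=3, func(1)=4, func(2)=7, func(3)=11, func(4)=18, func(5)=29, func(6)=47, ..., func(12)=843

Answer: 843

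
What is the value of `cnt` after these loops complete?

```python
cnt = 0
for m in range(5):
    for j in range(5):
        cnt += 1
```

5 * 5 = 25
`cnt` takes the values: 0 → 1 → 2 → 3 → 4 → 5 → 6 → 7 → 8 → 9 → 10 → 11 → 12 → 13 → 14 → 15 → 16 → 17 → 18 → 19 → 20 → 21 → 22 → 23 → 24 → 25

Answer: 25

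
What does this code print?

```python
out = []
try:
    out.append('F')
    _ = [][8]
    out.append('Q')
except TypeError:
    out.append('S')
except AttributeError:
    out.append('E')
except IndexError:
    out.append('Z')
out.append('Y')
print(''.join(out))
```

Execution trace: 'F' (try body) → 'Z' (except IndexError) → 'Y' (after the try/except). Output: FZY

Answer: FZY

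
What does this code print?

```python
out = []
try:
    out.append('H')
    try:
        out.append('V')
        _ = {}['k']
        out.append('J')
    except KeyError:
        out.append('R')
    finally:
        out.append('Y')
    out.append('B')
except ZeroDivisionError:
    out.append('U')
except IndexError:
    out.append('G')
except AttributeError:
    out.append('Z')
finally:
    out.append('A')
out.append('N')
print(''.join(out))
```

Execution trace: 'H' (try body) → 'V' (inner try body) → 'R' (inner except KeyError) → 'Y' (inner finally) → 'B' (try body, no exception) → 'A' (finally) → 'N' (after the try/except). Output: HVRYBAN

Answer: HVRYBAN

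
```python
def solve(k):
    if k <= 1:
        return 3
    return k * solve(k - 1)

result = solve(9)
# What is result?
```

solve(9) = 9 * 8 * 7 * 6 * 5 * 4 * 3 * 2 * 3 = 1088640

Answer: 1088640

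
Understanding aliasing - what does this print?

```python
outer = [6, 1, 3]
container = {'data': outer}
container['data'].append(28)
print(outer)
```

Key concept: dict holds reference to list.
Step by step:
`outer = [6, 1, 3]` → outer = [6, 1, 3]
`container = {'data': outer}` → container = {'data': [6, 1, 3]}
`container['data'].append(28)` → outer = [6, 1, 3, 28]; container = {'data': [6, 1, 3, 28]}
`print(outer)` → prints [6, 1, 3, 28]

Answer: [6, 1, 3, 28]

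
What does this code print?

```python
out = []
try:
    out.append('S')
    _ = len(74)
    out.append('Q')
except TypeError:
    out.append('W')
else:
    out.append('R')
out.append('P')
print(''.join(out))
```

Execution trace: 'S' (try body) → 'W' (except TypeError) → 'P' (after the try/except). Output: SWP

Answer: SWP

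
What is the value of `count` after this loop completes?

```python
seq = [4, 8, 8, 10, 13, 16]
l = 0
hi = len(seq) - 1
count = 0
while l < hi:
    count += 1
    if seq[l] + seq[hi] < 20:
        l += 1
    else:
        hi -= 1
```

Steps to find pair summing to 20
`count` takes the values: 0 → 1 → 2 → 3 → 4 → 5

Answer: 5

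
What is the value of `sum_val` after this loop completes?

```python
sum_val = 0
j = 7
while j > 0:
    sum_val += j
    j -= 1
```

Sum 7 down to 1
`sum_val` takes the values: 0 → 7 → 13 → 18 → 22 → 25 → 27 → 28

Answer: 28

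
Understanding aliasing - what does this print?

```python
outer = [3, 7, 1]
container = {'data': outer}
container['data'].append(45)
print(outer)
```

Key concept: dict holds reference to list.
Step by step:
`outer = [3, 7, 1]` → outer = [3, 7, 1]
`container = {'data': outer}` → container = {'data': [3, 7, 1]}
`container['data'].append(45)` → outer = [3, 7, 1, 45]; container = {'data': [3, 7, 1, 45]}
`print(outer)` → prints [3, 7, 1, 45]

Answer: [3, 7, 1, 45]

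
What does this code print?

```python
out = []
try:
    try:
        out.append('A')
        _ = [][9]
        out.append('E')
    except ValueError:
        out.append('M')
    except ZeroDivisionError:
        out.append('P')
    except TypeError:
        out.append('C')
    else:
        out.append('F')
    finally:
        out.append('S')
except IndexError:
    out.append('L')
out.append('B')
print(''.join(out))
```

Execution trace: 'A' (try body) → 'S' (finally) → 'L' (outer except IndexError) → 'B' (after the try/except). Output: ASLB

Answer: ASLB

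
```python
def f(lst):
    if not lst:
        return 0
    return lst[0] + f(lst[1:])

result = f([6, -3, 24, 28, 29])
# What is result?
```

6 + (-3) + 24 + 28 + 29 + 0 = 84

Answer: 84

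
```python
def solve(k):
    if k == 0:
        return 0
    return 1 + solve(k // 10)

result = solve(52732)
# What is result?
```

Count of digits of 52732: 5

Answer: 5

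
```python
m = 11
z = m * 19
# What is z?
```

Trace:
`m = 11` → m = 11
`z = m * 19` → z = 209
So z = 209

Answer: 209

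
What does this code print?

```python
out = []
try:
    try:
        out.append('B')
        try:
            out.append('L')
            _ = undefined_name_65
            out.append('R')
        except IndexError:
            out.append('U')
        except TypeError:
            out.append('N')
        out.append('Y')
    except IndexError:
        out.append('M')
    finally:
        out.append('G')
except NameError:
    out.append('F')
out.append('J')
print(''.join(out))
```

Execution trace: 'B' (try body) → 'L' (inner try body) → 'G' (finally) → 'F' (outer except NameError) → 'J' (after the try/except). Output: BLGFJ

Answer: BLGFJ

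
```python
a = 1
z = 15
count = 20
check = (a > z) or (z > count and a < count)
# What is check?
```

Trace:
`a = 1` → a = 1
`z = 15` → z = 15
`count = 20` → count = 20
`check = (a > z) or (z > count and a < count)` → check = False
So check = False

Answer: False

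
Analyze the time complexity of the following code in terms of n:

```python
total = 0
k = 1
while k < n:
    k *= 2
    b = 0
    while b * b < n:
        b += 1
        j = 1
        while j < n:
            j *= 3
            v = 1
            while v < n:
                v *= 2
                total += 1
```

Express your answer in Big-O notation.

Each loop level contributes: log n × √n × log n × log n. Multiplying the contributions gives O(√n log^3 n).

Answer: O(√n log^3 n)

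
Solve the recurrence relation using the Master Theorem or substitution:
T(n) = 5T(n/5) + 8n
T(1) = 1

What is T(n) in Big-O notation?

By Master Theorem: a=5, b=5, f(n)=8n. Since log_5(5) = 1 and f(n) = Θ(n^1), Case 2 applies. T(n) = O(n log n).

Answer: O(n log n)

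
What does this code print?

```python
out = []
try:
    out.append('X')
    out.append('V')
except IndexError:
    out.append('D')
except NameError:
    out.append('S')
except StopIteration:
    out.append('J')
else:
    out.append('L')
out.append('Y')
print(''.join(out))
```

Execution trace: 'X' (try body) → 'V' (try body, no exception) → 'L' (else) → 'Y' (after the try/except). Output: XVLY

Answer: XVLY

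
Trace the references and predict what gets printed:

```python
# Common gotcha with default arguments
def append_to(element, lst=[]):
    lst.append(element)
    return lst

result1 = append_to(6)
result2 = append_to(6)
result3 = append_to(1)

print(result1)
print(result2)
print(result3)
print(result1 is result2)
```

Key concept: mutable default argument gotcha.
Step by step:
`result1 = append_to(6)` → result1 = [6]
`result2 = append_to(6)` → result1 = [6, 6] (same object as result2); result2 = [6, 6] (same object as result1)
`result3 = append_to(1)` → result1 = [6, 6, 1] (same object as result2, result3); result2 = [6, 6, 1] (same object as result1, result3); result3 = [6, 6, 1] (same object as result1, result2)
`print(result1)` → prints [6, 6, 1]
`print(result2)` → prints [6, 6, 1]
`print(result3)` → prints [6, 6, 1]
`print(result1 is result2)` → prints True

Answer:
[6, 6, 1]
[6, 6, 1]
[6, 6, 1]
True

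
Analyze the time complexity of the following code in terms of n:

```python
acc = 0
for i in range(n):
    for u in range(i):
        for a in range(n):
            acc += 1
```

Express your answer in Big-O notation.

Each loop level contributes: n × n × n. Multiplying the contributions gives O(n^3).

Answer: O(n^3)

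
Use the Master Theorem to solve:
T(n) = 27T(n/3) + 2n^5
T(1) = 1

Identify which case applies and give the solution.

a=27, b=3, f(n)=2n^5. log_3(27) = 3. Since c=5 > 3 and the regularity condition holds (27(n/3)^5 = (27/3^5)n^5 with 27/3^5 < 1), Case 3 applies: T(n) = Θ(f(n)) = O(n^5).

Answer: O(n^5) - Case 3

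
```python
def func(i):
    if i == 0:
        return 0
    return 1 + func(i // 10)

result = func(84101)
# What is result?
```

Count of digits of 84101: 5

Answer: 5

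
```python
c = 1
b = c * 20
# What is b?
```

Trace:
`c = 1` → c = 1
`b = c * 20` → b = 20
So b = 20

Answer: 20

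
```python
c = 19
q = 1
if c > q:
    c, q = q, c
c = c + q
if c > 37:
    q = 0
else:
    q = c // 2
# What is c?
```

Trace:
`c = 19` → c = 19
`q = 1` → q = 1
`if c > q: ...` → c > q is True → c = 1; q = 19
`c = c + q` → c = 20
`if c > 37: ...` → c > 37 is False, take else branch → q = 10
So c = 20

Answer: 20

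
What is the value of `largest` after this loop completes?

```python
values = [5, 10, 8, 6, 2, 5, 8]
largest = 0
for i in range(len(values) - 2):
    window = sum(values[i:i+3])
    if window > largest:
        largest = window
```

Max sum of 3-element window in [5, 10, 8, 6, 2, 5, 8]
`largest` takes the values: 0 → 23 → 24

Answer: 24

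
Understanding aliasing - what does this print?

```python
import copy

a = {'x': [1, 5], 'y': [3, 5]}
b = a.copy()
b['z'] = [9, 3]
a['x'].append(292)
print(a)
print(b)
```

Key concept: shallow copy of dict with mutable values.
Step by step:
`a = {'x': [1, 5], 'y': [3, 5]}` → a = {'x': [1, 5], 'y': [3, 5]}
`b = a.copy()` → b = {'x': [1, 5], 'y': [3, 5]}
`b['z'] = [9, 3]` → b = {'x': [1, 5], 'y': [3, 5], 'z': [9, 3]}
`a['x'].append(292)` → a = {'x': [1, 5, 292], 'y': [3, 5]}; b = {'x': [1, 5, 292], 'y': [3, 5], 'z': [9, 3]}
`print(a)` → prints {'x': [1, 5, 292], 'y': [3, 5]}
`print(b)` → prints {'x': [1, 5, 292], 'y': [3, 5], 'z': [9, 3]}

Answer:
{'x': [1, 5, 292], 'y': [3, 5]}
{'x': [1, 5, 292], 'y': [3, 5], 'z': [9, 3]}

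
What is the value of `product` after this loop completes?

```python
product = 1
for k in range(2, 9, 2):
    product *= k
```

Product of even numbers 2 to 8
`product` takes the values: 1 → 2 → 8 → 48 → 384

Answer: 384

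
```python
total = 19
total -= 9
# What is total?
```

Trace:
`total = 19` → total = 19
`total -= 9` → total = 10
So total = 10

Answer: 10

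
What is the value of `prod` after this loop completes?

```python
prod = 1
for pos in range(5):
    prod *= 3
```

3^5 = 243
`prod` takes the values: 1 → 3 → 9 → 27 → 81 → 243

Answer: 243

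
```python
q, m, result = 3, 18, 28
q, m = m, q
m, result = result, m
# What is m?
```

Trace:
`q, m, result = 3, 18, 28` → q = 3; m = 18; result = 28
`q, m = m, q` → q = 18; m = 3
`m, result = result, m` → m = 28; result = 3
So m = 28

Answer: 28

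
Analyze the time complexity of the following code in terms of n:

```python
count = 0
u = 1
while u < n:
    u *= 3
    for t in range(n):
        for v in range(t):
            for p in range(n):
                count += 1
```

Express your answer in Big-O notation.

Each loop level contributes: log n × n × n × n. Multiplying the contributions gives O(n^3 log n).

Answer: O(n^3 log n)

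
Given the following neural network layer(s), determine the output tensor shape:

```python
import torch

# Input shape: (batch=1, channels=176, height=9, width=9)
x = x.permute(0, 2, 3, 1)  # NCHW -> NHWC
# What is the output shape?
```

Input: (1, 176, 9, 9) -> Output: (1, 9, 9, 176)

Answer: (1, 9, 9, 176)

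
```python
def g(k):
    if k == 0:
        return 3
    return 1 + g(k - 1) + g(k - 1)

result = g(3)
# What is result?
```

g(k) = 1 + 2·g(k-1), g(0)=3. Closed form: (3+1)·2^3 - 1 = 31.

Answer: 31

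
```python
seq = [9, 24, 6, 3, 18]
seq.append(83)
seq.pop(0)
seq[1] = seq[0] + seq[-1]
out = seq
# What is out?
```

Trace:
`seq = [9, 24, 6, 3, 18]` → seq = [9, 24, 6, 3, 18]
`seq.append(83)` → seq = [9, 24, 6, 3, 18, 83]
`seq.pop(0)` → seq = [24, 6, 3, 18, 83]
`seq[1] = seq[0] + seq[-1]` → seq = [24, 107, 3, 18, 83]
`out = seq` → out = [24, 107, 3, 18, 83]
So out = [24, 107, 3, 18, 83]

Answer: [24, 107, 3, 18, 83]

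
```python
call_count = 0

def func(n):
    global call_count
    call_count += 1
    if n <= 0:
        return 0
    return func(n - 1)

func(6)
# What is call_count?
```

Linear recursion stepping by 1: 7 calls from n=6 down to ≤0.

Answer: 7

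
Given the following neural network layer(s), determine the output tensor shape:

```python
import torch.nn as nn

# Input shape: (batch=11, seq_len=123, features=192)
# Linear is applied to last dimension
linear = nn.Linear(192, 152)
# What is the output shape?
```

Input: (11, 123, 192) -> Output: (11, 123, 152)

Answer: (11, 123, 152)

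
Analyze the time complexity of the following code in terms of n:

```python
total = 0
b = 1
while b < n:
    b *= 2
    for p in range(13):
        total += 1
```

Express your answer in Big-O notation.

Each loop level contributes: log n × 1. Multiplying the contributions gives O(log n).

Answer: O(log n)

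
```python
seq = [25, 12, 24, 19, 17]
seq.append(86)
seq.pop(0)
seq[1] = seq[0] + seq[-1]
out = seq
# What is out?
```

Trace:
`seq = [25, 12, 24, 19, 17]` → seq = [25, 12, 24, 19, 17]
`seq.append(86)` → seq = [25, 12, 24, 19, 17, 86]
`seq.pop(0)` → seq = [12, 24, 19, 17, 86]
`seq[1] = seq[0] + seq[-1]` → seq = [12, 98, 19, 17, 86]
`out = seq` → out = [12, 98, 19, 17, 86]
So out = [12, 98, 19, 17, 86]

Answer: [12, 98, 19, 17, 86]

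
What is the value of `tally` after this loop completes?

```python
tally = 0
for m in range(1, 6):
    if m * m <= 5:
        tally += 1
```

Count numbers where m² ≤ 5
`tally` takes the values: 0 → 1 → 2

Answer: 2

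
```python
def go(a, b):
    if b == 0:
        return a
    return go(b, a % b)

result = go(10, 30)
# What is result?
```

go(10, 30) -> go(30, 10) -> go(10, 0) -> 10

Answer: 10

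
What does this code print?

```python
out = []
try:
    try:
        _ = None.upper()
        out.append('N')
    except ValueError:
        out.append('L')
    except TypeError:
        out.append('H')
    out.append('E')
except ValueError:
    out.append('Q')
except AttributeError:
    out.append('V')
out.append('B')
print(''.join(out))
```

Execution trace: 'V' (except AttributeError) → 'B' (after the try/except). Output: VB

Answer: VB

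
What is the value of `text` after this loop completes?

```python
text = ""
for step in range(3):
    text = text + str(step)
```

Concatenate digits 0 to 2
`text` takes the values: "" → "0" → "01" → "012"

Answer: "012"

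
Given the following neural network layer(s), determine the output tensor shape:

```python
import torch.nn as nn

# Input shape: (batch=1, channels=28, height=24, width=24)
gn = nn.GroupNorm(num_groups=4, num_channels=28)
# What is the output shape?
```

Input: (1, 28, 24, 24) -> Output: (1, 28, 24, 24)

Answer: (1, 28, 24, 24)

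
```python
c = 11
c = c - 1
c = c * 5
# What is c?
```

Trace:
`c = 11` → c = 11
`c = c - 1` → c = 10
`c = c * 5` → c = 50
So c = 50

Answer: 50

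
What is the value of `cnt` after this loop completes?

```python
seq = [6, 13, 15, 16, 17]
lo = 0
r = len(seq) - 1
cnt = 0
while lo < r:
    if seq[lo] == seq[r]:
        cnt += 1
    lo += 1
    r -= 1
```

Count matching pairs from ends
`cnt` takes the values: 0

Answer: 0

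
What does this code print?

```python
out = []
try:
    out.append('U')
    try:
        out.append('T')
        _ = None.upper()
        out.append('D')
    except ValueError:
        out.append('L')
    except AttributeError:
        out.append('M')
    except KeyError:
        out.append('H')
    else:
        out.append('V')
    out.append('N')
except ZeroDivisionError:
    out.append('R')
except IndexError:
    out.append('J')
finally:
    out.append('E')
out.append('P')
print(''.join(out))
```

Execution trace: 'U' (try body) → 'T' (inner try body) → 'M' (inner except AttributeError) → 'N' (try body, no exception) → 'E' (finally) → 'P' (after the try/except). Output: UTMNEP

Answer: UTMNEP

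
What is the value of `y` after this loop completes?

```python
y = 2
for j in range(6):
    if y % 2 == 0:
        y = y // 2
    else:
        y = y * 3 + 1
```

Collatz-style transformation from 2
`y` takes the values: 2 → 1 → 4 → 2 → 1 → 4 → 2

Answer: 2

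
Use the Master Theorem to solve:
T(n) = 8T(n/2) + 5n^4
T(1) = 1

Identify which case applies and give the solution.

a=8, b=2, f(n)=5n^4. log_2(8) = 3. Since c=4 > 3 and the regularity condition holds (8(n/2)^4 = (8/2^4)n^4 with 8/2^4 < 1), Case 3 applies: T(n) = Θ(f(n)) = O(n^4).

Answer: O(n^4) - Case 3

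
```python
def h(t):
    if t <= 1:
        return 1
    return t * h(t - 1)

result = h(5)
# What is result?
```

h(5) = 5 * 4 * 3 * 2 * 1 = 120

Answer: 120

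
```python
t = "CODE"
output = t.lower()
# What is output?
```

Trace:
`t = "CODE"` → t = 'CODE'
`output = t.lower()` → output = 'code'
So output = 'code'

Answer: 'code'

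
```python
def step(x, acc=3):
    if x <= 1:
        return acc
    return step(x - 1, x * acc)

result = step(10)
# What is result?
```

Accumulator trace (n, acc): (10, 3) -> (9, 30) -> (8, 270) -> (7, 2160) -> (6, 15120) -> (5, 90720) -> (4, 453600) -> (3, 1814400) -> (2, 5443200) -> (1, 10886400) -> return 10886400

Answer: 10886400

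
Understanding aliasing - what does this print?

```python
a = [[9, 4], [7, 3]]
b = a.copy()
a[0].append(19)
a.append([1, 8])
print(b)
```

Key concept: shallow copy with nested lists.
Step by step:
`a = [[9, 4], [7, 3]]` → a = [[9, 4], [7, 3]]
`b = a.copy()` → b = [[9, 4], [7, 3]]
`a[0].append(19)` → a = [[9, 4, 19], [7, 3]]; b = [[9, 4, 19], [7, 3]]
`a.append([1, 8])` → a = [[9, 4, 19], [7, 3], [1, 8]]
`print(b)` → prints [[9, 4, 19], [7, 3]]

Answer: [[9, 4, 19], [7, 3]]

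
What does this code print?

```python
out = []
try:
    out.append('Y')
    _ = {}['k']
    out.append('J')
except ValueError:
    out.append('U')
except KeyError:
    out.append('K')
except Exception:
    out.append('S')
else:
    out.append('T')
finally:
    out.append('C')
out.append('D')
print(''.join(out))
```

Execution trace: 'Y' (try body) → 'K' (except KeyError) → 'C' (finally) → 'D' (after the try/except). Output: YKCD

Answer: YKCD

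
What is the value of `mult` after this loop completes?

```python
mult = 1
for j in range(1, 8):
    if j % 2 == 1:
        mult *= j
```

Product of odd numbers 1 to 7
`mult` takes the values: 1 → 3 → 15 → 105

Answer: 105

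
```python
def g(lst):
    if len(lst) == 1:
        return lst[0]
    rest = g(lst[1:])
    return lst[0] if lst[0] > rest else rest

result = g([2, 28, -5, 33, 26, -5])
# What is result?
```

Recursive max over [2, 28, -5, 33, 26, -5] = 33

Answer: 33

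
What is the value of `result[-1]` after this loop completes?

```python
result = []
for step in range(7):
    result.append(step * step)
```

Last element of squares 0 to 6
`result` takes the values: [] → [0] → [0, 1] → [0, 1, 4] → [0, 1, 4, 9] → [0, 1, 4, 9, 16] → [0, 1, 4, 9, 16, 25] → [0, 1, 4, 9, 16, 25, 36]
So `result[-1]` = 36

Answer: 36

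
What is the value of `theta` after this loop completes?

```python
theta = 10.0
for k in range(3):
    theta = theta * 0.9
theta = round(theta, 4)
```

Exponential decay: 10.0 * 0.9^3
`theta` takes the values: 10.0 → 9.0 → 8.1 → 7.29

Answer: 7.29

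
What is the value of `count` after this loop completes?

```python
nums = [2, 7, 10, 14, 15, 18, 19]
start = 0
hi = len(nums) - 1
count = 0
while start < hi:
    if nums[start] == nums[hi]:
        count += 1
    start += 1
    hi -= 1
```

Count matching pairs from ends
`count` takes the values: 0

Answer: 0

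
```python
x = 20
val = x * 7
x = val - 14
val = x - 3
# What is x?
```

Trace:
`x = 20` → x = 20
`val = x * 7` → val = 140
`x = val - 14` → x = 126
`val = x - 3` → val = 123
So x = 126

Answer: 126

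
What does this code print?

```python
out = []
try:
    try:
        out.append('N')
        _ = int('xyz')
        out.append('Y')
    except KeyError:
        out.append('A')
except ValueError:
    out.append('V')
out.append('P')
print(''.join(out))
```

Execution trace: 'N' (try body) → 'V' (outer except ValueError) → 'P' (after the try/except). Output: NVP

Answer: NVP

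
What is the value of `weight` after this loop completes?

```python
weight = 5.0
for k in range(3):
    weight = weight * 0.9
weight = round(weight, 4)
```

Exponential decay: 5.0 * 0.9^3
`weight` takes the values: 5.0 → 4.5 → 4.05 → 3.645

Answer: 3.645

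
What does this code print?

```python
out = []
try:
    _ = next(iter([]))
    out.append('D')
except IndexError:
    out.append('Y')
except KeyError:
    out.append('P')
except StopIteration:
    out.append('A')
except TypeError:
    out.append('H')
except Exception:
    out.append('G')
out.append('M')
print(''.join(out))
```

Execution trace: 'A' (except StopIteration) → 'M' (after the try/except). Output: AM

Answer: AM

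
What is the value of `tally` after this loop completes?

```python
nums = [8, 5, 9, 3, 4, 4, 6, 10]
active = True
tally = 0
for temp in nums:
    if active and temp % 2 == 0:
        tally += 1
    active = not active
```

Count even values at even positions
`tally` takes the values: 0 → 1 → 2 → 3

Answer: 3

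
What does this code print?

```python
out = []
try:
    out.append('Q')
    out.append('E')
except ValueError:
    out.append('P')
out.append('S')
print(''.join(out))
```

Execution trace: 'Q' (try body) → 'E' (try body, no exception) → 'S' (after the try/except). Output: QES

Answer: QES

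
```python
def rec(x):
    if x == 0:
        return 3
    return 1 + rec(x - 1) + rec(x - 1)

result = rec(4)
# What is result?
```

rec(x) = 1 + 2·rec(x-1), rec(0)=3. Closed form: (3+1)·2^4 - 1 = 63.

Answer: 63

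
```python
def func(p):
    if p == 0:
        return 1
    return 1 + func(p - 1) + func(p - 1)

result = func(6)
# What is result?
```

func(p) = 1 + 2·func(p-1), func(0)=1. Closed form: (1+1)·2^6 - 1 = 127.

Answer: 127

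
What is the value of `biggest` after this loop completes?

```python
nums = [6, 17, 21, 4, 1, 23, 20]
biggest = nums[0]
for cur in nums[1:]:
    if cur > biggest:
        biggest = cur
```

Maximum of [6, 17, 21, 4, 1, 23, 20]
`biggest` takes the values: 6 → 17 → 21 → 23

Answer: 23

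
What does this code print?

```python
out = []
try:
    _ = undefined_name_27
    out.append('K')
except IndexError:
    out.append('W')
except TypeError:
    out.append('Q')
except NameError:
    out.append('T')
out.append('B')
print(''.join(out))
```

Execution trace: 'T' (except NameError) → 'B' (after the try/except). Output: TB

Answer: TB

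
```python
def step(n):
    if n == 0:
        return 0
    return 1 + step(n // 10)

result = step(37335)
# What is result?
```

Count of digits of 37335: 5

Answer: 5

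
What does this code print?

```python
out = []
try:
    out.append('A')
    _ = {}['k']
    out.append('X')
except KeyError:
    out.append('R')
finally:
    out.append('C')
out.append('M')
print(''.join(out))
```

Execution trace: 'A' (try body) → 'R' (except KeyError) → 'C' (finally) → 'M' (after the try/except). Output: ARCM

Answer: ARCM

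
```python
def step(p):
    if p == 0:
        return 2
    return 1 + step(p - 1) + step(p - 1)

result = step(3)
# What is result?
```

step(p) = 1 + 2·step(p-1), step(0)=2. Closed form: (2+1)·2^3 - 1 = 23.

Answer: 23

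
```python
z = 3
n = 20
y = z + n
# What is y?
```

Trace:
`z = 3` → z = 3
`n = 20` → n = 20
`y = z + n` → y = 23
So y = 23

Answer: 23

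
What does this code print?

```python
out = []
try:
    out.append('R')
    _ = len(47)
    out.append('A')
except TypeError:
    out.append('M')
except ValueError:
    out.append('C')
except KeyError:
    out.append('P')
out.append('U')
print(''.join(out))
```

Execution trace: 'R' (try body) → 'M' (except TypeError) → 'U' (after the try/except). Output: RMU

Answer: RMU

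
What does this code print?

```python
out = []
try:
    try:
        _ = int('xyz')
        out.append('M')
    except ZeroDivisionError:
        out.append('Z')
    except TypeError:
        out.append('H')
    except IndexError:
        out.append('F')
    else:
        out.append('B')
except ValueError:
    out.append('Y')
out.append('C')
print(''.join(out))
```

Execution trace: 'Y' (outer except ValueError) → 'C' (after the try/except). Output: YC

Answer: YC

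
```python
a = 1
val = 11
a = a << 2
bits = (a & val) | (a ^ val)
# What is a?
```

Trace:
`a = 1` → a = 1
`val = 11` → val = 11
`a = a << 2` → a = 4
`bits = (a & val) | (a ^ val)` → bits = 15
So a = 4

Answer: 4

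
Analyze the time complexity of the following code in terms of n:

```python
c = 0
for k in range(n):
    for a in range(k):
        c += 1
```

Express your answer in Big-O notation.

Each loop level contributes: n × n. Multiplying the contributions gives O(n^2).

Answer: O(n^2)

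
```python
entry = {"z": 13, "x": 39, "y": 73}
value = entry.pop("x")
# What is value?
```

Trace:
`entry = {"z": 13, "x": 39, "y": 73}` → entry = {'z': 13, 'x': 39, 'y': 73}
`value = entry.pop("x")` → entry = {'z': 13, 'y': 73}; value = 39
So value = 39

Answer: 39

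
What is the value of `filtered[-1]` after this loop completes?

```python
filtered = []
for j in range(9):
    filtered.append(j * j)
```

Last element of squares 0 to 8
`filtered` takes the values: [] → [0] → [0, 1] → [0, 1, 4] → [0, 1, 4, 9] → [0, 1, 4, 9, 16] → [0, 1, 4, 9, 16, 25] → [0, 1, 4, 9, 16, 25, 36] → [0, 1, 4, 9, 16, 25, 36, 49] → [0, 1, 4, 9, 16, 25, 36, 49, 64]
So `filtered[-1]` = 64

Answer: 64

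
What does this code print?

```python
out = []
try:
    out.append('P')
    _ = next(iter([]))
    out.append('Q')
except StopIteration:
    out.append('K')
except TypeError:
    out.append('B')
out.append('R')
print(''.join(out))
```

Execution trace: 'P' (try body) → 'K' (except StopIteration) → 'R' (after the try/except). Output: PKR

Answer: PKR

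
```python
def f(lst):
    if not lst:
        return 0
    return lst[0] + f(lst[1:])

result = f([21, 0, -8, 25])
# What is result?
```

21 + 0 + (-8) + 25 + 0 = 38

Answer: 38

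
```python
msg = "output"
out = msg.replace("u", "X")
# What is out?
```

Trace:
`msg = "output"` → msg = 'output'
`out = msg.replace("u", "X")` → out = 'oXtpXt'
So out = 'oXtpXt'

Answer: 'oXtpXt'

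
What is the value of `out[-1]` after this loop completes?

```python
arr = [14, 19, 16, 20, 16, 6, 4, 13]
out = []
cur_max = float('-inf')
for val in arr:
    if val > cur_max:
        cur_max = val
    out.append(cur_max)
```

Running max ends at 20
`out` takes the values: [] → [14] → [14, 19] → [14, 19, 19] → [14, 19, 19, 20] → [14, 19, 19, 20, 20] → [14, 19, 19, 20, 20, 20] → [14, 19, 19, 20, 20, 20, 20] → [14, 19, 19, 20, 20, 20, 20, 20]
So `out[-1]` = 20

Answer: 20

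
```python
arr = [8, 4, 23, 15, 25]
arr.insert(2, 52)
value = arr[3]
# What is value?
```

Trace:
`arr = [8, 4, 23, 15, 25]` → arr = [8, 4, 23, 15, 25]
`arr.insert(2, 52)` → arr = [8, 4, 52, 23, 15, 25]
`value = arr[3]` → value = 23
So value = 23

Answer: 23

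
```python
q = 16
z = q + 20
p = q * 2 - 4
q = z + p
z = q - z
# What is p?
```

Trace:
`q = 16` → q = 16
`z = q + 20` → z = 36
`p = q * 2 - 4` → p = 28
`q = z + p` → q = 64
`z = q - z` → z = 28
So p = 28

Answer: 28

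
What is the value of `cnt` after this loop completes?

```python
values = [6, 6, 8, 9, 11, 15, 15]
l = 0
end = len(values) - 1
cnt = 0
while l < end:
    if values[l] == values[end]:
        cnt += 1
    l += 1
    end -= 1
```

Count matching pairs from ends
`cnt` takes the values: 0

Answer: 0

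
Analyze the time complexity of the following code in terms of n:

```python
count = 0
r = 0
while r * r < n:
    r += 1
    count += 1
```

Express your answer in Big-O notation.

Each loop level contributes: √n. Multiplying the contributions gives O(√n).

Answer: O(√n)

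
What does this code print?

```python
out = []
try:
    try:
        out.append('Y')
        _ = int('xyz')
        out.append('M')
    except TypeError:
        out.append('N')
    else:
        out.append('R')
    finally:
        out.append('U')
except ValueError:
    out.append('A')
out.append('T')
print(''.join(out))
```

Execution trace: 'Y' (try body) → 'U' (finally) → 'A' (outer except ValueError) → 'T' (after the try/except). Output: YUAT

Answer: YUAT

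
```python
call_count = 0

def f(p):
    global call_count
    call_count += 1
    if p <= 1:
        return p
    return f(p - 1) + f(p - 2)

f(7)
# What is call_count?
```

Calls(p) = 1 + Calls(p-1) + Calls(p-2); Calls(0)=Calls(1)=1. For p=7 this gives 41.

Answer: 41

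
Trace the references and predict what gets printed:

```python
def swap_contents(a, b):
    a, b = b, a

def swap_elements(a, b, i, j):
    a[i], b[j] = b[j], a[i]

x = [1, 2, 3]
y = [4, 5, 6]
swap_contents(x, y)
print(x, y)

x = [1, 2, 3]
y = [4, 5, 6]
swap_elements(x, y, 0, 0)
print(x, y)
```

Key concept: parameter rebinding vs mutation.
Step by step:
`x = [1, 2, 3]` → x = [1, 2, 3]
`y = [4, 5, 6]` → y = [4, 5, 6]
`swap_contents(x, y)` → no visible change to tracked variables
`print(x, y)` → prints [1, 2, 3] [4, 5, 6]
`x = [1, 2, 3]` → x = [1, 2, 3]
`y = [4, 5, 6]` → y = [4, 5, 6]
`swap_elements(x, y, 0, 0)` → x = [4, 2, 3]; y = [1, 5, 6]
`print(x, y)` → prints [4, 2, 3] [1, 5, 6]

Answer:
[1, 2, 3] [4, 5, 6]
[4, 2, 3] [1, 5, 6]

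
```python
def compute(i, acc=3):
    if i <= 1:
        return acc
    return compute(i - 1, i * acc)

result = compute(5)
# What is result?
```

Accumulator trace (n, acc): (5, 3) -> (4, 15) -> (3, 60) -> (2, 180) -> (1, 360) -> return 360

Answer: 360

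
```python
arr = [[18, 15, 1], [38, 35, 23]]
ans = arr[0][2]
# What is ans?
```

Trace:
`arr = [[18, 15, 1], [38, 35, 23]]` → arr = [[18, 15, 1], [38, 35, 23]]
`ans = arr[0][2]` → ans = 1
So ans = 1

Answer: 1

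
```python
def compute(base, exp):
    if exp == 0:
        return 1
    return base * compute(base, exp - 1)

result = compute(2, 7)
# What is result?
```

compute(2, 7) = 2 * 2 * 2 * 2 * 2 * 2 * 2 = 128

Answer: 128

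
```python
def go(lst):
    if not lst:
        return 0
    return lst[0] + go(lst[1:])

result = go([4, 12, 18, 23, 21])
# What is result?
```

4 + 12 + 18 + 23 + 21 + 0 = 78

Answer: 78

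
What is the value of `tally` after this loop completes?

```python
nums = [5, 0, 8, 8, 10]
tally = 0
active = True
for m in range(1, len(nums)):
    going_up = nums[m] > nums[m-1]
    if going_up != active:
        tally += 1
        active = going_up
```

Count direction changes in [5, 0, 8, 8, 10]
`tally` takes the values: 0 → 1 → 2 → 3 → 4

Answer: 4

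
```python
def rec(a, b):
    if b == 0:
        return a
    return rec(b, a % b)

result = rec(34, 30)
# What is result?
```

rec(34, 30) -> rec(30, 4) -> rec(4, 2) -> rec(2, 0) -> 2

Answer: 2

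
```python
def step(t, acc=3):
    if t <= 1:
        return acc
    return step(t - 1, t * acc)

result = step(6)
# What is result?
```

Accumulator trace (n, acc): (6, 3) -> (5, 18) -> (4, 90) -> (3, 360) -> (2, 1080) -> (1, 2160) -> return 2160

Answer: 2160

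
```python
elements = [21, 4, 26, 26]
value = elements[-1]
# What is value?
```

Trace:
`elements = [21, 4, 26, 26]` → elements = [21, 4, 26, 26]
`value = elements[-1]` → value = 26
So value = 26

Answer: 26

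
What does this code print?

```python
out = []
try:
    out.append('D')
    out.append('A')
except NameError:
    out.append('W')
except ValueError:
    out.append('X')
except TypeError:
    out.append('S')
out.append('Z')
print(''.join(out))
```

Execution trace: 'D' (try body) → 'A' (try body, no exception) → 'Z' (after the try/except). Output: DAZ

Answer: DAZ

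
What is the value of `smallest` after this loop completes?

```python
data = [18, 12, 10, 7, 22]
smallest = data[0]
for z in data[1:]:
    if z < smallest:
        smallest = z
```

Minimum of [18, 12, 10, 7, 22]
`smallest` takes the values: 18 → 12 → 10 → 7

Answer: 7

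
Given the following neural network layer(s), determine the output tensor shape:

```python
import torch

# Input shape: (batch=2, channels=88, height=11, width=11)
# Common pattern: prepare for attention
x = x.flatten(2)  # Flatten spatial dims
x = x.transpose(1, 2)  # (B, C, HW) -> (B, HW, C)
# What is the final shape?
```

Input: (2, 88, 11, 11) -> after flatten(2): (2, 88, 121) -> Output: (2, 121, 88)

Answer: (2, 121, 88)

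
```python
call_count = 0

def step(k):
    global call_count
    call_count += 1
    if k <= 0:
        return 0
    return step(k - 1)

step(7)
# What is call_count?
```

Linear recursion stepping by 1: 8 calls from k=7 down to ≤0.

Answer: 8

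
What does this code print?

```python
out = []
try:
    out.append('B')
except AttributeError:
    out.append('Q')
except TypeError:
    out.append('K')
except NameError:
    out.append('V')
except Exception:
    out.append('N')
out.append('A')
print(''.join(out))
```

Execution trace: 'B' (try body, no exception) → 'A' (after the try/except). Output: BA

Answer: BA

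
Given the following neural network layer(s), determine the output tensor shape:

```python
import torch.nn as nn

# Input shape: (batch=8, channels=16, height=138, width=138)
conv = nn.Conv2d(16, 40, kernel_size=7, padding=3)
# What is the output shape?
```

Input: (8, 16, 138, 138) -> Output: (8, 40, 138, 138)

Answer: (8, 40, 138, 138)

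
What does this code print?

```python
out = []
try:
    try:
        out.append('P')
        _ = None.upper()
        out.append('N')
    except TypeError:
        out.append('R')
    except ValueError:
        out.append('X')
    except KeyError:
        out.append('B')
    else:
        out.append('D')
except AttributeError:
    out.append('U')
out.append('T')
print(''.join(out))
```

Execution trace: 'P' (try body) → 'U' (outer except AttributeError) → 'T' (after the try/except). Output: PUT

Answer: PUT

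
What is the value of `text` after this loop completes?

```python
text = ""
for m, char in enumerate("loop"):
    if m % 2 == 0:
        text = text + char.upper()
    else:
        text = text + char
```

Uppercase even positions in 'loop'
`text` takes the values: "" → "L" → "Lo" → "LoO" → "LoOp"

Answer: "LoOp"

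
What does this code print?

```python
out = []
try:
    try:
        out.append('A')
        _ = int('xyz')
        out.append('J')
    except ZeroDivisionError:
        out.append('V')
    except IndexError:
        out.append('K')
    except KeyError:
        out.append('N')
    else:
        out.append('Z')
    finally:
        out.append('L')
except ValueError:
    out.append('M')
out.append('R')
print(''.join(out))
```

Execution trace: 'A' (try body) → 'L' (finally) → 'M' (outer except ValueError) → 'R' (after the try/except). Output: ALMR

Answer: ALMR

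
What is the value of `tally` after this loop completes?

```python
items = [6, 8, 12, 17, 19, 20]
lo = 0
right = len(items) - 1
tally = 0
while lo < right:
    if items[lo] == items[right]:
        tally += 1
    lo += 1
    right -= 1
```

Count matching pairs from ends
`tally` takes the values: 0

Answer: 0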